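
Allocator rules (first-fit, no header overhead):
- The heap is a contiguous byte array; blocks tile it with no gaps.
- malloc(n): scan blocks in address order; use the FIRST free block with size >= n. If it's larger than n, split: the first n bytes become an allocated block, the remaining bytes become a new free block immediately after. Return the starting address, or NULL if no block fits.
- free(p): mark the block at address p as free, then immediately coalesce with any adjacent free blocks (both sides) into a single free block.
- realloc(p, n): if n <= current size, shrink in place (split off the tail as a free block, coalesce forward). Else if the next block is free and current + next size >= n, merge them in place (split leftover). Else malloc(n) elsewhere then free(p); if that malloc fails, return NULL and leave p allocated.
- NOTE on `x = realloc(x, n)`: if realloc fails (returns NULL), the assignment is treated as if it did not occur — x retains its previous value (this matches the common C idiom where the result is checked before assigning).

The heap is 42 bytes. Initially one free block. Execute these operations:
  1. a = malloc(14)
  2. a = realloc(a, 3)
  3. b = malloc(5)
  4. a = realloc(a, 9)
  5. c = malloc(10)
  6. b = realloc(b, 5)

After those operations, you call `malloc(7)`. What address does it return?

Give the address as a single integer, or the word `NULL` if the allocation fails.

Op 1: a = malloc(14) -> a = 0; heap: [0-13 ALLOC][14-41 FREE]
Op 2: a = realloc(a, 3) -> a = 0; heap: [0-2 ALLOC][3-41 FREE]
Op 3: b = malloc(5) -> b = 3; heap: [0-2 ALLOC][3-7 ALLOC][8-41 FREE]
Op 4: a = realloc(a, 9) -> a = 8; heap: [0-2 FREE][3-7 ALLOC][8-16 ALLOC][17-41 FREE]
Op 5: c = malloc(10) -> c = 17; heap: [0-2 FREE][3-7 ALLOC][8-16 ALLOC][17-26 ALLOC][27-41 FREE]
Op 6: b = realloc(b, 5) -> b = 3; heap: [0-2 FREE][3-7 ALLOC][8-16 ALLOC][17-26 ALLOC][27-41 FREE]
malloc(7): first-fit scan over [0-2 FREE][3-7 ALLOC][8-16 ALLOC][17-26 ALLOC][27-41 FREE] -> 27

Answer: 27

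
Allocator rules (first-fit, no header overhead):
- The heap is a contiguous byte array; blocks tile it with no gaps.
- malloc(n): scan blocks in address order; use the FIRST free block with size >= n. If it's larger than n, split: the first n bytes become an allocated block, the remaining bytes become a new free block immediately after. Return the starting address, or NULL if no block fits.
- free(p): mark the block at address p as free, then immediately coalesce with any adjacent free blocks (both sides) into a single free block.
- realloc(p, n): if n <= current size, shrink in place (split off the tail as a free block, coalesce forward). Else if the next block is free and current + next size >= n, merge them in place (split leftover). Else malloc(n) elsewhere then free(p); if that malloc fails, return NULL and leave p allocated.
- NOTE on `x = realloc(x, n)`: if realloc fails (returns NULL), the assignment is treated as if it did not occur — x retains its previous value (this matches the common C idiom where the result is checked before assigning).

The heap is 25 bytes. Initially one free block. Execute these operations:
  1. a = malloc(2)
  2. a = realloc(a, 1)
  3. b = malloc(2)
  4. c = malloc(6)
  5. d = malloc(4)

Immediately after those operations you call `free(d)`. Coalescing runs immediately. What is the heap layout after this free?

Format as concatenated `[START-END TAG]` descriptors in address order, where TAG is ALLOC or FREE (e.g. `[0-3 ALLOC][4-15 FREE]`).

Op 1: a = malloc(2) -> a = 0; heap: [0-1 ALLOC][2-24 FREE]
Op 2: a = realloc(a, 1) -> a = 0; heap: [0-0 ALLOC][1-24 FREE]
Op 3: b = malloc(2) -> b = 1; heap: [0-0 ALLOC][1-2 ALLOC][3-24 FREE]
Op 4: c = malloc(6) -> c = 3; heap: [0-0 ALLOC][1-2 ALLOC][3-8 ALLOC][9-24 FREE]
Op 5: d = malloc(4) -> d = 9; heap: [0-0 ALLOC][1-2 ALLOC][3-8 ALLOC][9-12 ALLOC][13-24 FREE]
free(d): d = 9 -> block [9-12 ALLOC]; mark free, coalesce with adjacent free neighbors -> [0-0 ALLOC][1-2 ALLOC][3-8 ALLOC][9-24 FREE]

Answer: [0-0 ALLOC][1-2 ALLOC][3-8 ALLOC][9-24 FREE]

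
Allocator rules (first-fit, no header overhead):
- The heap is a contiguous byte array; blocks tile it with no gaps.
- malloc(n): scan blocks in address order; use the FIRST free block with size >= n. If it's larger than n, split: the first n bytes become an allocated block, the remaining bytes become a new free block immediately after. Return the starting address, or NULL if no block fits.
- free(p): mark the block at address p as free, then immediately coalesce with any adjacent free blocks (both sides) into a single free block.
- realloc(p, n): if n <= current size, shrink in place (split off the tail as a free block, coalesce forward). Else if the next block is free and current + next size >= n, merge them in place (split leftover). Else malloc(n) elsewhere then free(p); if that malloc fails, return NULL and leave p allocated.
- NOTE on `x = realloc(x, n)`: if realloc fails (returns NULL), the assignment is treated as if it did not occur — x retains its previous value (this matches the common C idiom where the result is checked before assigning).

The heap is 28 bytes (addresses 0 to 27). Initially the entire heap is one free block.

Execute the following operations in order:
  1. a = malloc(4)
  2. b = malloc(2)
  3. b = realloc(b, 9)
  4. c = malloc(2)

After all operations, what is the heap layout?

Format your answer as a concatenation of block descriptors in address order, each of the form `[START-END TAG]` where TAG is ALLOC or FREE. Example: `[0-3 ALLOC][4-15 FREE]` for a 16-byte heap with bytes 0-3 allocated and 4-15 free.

Answer: [0-3 ALLOC][4-12 ALLOC][13-14 ALLOC][15-27 FREE]

Derivation:
Op 1: a = malloc(4) -> a = 0; heap: [0-3 ALLOC][4-27 FREE]
Op 2: b = malloc(2) -> b = 4; heap: [0-3 ALLOC][4-5 ALLOC][6-27 FREE]
Op 3: b = realloc(b, 9) -> b = 4; heap: [0-3 ALLOC][4-12 ALLOC][13-27 FREE]
Op 4: c = malloc(2) -> c = 13; heap: [0-3 ALLOC][4-12 ALLOC][13-14 ALLOC][15-27 FREE]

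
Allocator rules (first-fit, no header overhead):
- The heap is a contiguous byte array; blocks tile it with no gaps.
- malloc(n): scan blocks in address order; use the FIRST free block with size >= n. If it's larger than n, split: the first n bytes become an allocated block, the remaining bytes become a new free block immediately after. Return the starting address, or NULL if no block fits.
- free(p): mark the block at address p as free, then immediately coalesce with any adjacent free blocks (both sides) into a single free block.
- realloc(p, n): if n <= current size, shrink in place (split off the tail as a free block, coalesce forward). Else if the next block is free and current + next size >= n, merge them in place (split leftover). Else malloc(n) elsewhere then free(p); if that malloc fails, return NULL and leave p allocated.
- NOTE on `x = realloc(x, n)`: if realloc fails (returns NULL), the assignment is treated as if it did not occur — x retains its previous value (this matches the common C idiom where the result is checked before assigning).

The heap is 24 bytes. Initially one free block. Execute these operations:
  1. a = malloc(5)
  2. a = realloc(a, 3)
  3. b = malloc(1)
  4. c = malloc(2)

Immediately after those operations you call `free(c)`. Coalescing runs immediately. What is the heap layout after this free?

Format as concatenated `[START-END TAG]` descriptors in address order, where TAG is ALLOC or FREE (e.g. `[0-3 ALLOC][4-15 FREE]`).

Answer: [0-2 ALLOC][3-3 ALLOC][4-23 FREE]

Derivation:
Op 1: a = malloc(5) -> a = 0; heap: [0-4 ALLOC][5-23 FREE]
Op 2: a = realloc(a, 3) -> a = 0; heap: [0-2 ALLOC][3-23 FREE]
Op 3: b = malloc(1) -> b = 3; heap: [0-2 ALLOC][3-3 ALLOC][4-23 FREE]
Op 4: c = malloc(2) -> c = 4; heap: [0-2 ALLOC][3-3 ALLOC][4-5 ALLOC][6-23 FREE]
free(c): c = 4 -> block [4-5 ALLOC]; mark free, coalesce with adjacent free neighbors -> [0-2 ALLOC][3-3 ALLOC][4-23 FREE]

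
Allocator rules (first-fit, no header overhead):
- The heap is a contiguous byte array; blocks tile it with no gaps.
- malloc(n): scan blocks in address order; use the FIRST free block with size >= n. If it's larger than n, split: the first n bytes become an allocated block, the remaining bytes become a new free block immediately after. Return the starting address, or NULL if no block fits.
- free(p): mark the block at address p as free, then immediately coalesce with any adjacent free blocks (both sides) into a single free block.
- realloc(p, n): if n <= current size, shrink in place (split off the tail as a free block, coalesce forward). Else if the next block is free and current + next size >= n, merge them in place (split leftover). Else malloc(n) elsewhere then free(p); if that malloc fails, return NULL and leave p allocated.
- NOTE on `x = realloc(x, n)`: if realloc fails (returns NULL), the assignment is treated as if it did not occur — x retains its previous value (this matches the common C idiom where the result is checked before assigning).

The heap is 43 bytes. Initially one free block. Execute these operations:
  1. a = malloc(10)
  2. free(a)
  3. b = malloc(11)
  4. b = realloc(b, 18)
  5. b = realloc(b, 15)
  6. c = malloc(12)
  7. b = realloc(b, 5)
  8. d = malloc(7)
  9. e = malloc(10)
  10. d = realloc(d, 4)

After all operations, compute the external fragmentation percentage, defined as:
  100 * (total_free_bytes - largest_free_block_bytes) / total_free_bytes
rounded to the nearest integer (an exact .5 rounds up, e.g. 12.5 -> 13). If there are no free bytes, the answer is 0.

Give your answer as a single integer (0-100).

Answer: 50

Derivation:
Op 1: a = malloc(10) -> a = 0; heap: [0-9 ALLOC][10-42 FREE]
Op 2: free(a) -> (freed a); heap: [0-42 FREE]
Op 3: b = malloc(11) -> b = 0; heap: [0-10 ALLOC][11-42 FREE]
Op 4: b = realloc(b, 18) -> b = 0; heap: [0-17 ALLOC][18-42 FREE]
Op 5: b = realloc(b, 15) -> b = 0; heap: [0-14 ALLOC][15-42 FREE]
Op 6: c = malloc(12) -> c = 15; heap: [0-14 ALLOC][15-26 ALLOC][27-42 FREE]
Op 7: b = realloc(b, 5) -> b = 0; heap: [0-4 ALLOC][5-14 FREE][15-26 ALLOC][27-42 FREE]
Op 8: d = malloc(7) -> d = 5; heap: [0-4 ALLOC][5-11 ALLOC][12-14 FREE][15-26 ALLOC][27-42 FREE]
Op 9: e = malloc(10) -> e = 27; heap: [0-4 ALLOC][5-11 ALLOC][12-14 FREE][15-26 ALLOC][27-36 ALLOC][37-42 FREE]
Op 10: d = realloc(d, 4) -> d = 5; heap: [0-4 ALLOC][5-8 ALLOC][9-14 FREE][15-26 ALLOC][27-36 ALLOC][37-42 FREE]
Free blocks: [6 6] total_free=12 largest=6 -> 100*(12-6)/12 = 600/12 = 50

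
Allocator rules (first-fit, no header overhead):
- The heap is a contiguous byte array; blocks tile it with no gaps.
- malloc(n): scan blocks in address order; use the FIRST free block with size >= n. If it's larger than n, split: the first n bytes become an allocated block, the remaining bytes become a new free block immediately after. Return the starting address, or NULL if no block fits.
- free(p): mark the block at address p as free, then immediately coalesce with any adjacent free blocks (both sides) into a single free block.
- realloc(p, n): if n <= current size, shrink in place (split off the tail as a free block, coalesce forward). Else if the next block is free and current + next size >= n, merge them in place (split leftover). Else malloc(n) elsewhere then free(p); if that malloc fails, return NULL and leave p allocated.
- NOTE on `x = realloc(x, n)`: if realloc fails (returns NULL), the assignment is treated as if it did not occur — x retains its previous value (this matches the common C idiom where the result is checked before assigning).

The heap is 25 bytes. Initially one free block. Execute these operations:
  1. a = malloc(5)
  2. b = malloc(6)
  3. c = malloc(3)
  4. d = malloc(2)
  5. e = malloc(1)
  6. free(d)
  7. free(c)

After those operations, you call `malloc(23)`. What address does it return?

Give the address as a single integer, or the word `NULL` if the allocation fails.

Answer: NULL

Derivation:
Op 1: a = malloc(5) -> a = 0; heap: [0-4 ALLOC][5-24 FREE]
Op 2: b = malloc(6) -> b = 5; heap: [0-4 ALLOC][5-10 ALLOC][11-24 FREE]
Op 3: c = malloc(3) -> c = 11; heap: [0-4 ALLOC][5-10 ALLOC][11-13 ALLOC][14-24 FREE]
Op 4: d = malloc(2) -> d = 14; heap: [0-4 ALLOC][5-10 ALLOC][11-13 ALLOC][14-15 ALLOC][16-24 FREE]
Op 5: e = malloc(1) -> e = 16; heap: [0-4 ALLOC][5-10 ALLOC][11-13 ALLOC][14-15 ALLOC][16-16 ALLOC][17-24 FREE]
Op 6: free(d) -> (freed d); heap: [0-4 ALLOC][5-10 ALLOC][11-13 ALLOC][14-15 FREE][16-16 ALLOC][17-24 FREE]
Op 7: free(c) -> (freed c); heap: [0-4 ALLOC][5-10 ALLOC][11-15 FREE][16-16 ALLOC][17-24 FREE]
malloc(23): first-fit scan over [0-4 ALLOC][5-10 ALLOC][11-15 FREE][16-16 ALLOC][17-24 FREE] -> NULL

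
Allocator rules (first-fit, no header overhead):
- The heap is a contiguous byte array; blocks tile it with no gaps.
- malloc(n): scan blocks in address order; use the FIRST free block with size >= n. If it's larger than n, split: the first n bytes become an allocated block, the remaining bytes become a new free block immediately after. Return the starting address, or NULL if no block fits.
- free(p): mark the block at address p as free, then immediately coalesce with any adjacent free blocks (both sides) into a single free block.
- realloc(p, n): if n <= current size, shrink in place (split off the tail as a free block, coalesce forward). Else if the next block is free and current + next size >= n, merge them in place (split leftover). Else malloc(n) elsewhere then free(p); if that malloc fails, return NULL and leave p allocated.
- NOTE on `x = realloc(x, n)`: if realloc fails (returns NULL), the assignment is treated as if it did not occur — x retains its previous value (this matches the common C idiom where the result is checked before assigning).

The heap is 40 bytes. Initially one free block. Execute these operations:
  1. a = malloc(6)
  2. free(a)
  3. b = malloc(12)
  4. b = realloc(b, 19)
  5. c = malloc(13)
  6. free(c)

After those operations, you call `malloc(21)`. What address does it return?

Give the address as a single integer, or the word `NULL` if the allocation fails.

Answer: 19

Derivation:
Op 1: a = malloc(6) -> a = 0; heap: [0-5 ALLOC][6-39 FREE]
Op 2: free(a) -> (freed a); heap: [0-39 FREE]
Op 3: b = malloc(12) -> b = 0; heap: [0-11 ALLOC][12-39 FREE]
Op 4: b = realloc(b, 19) -> b = 0; heap: [0-18 ALLOC][19-39 FREE]
Op 5: c = malloc(13) -> c = 19; heap: [0-18 ALLOC][19-31 ALLOC][32-39 FREE]
Op 6: free(c) -> (freed c); heap: [0-18 ALLOC][19-39 FREE]
malloc(21): first-fit scan over [0-18 ALLOC][19-39 FREE] -> 19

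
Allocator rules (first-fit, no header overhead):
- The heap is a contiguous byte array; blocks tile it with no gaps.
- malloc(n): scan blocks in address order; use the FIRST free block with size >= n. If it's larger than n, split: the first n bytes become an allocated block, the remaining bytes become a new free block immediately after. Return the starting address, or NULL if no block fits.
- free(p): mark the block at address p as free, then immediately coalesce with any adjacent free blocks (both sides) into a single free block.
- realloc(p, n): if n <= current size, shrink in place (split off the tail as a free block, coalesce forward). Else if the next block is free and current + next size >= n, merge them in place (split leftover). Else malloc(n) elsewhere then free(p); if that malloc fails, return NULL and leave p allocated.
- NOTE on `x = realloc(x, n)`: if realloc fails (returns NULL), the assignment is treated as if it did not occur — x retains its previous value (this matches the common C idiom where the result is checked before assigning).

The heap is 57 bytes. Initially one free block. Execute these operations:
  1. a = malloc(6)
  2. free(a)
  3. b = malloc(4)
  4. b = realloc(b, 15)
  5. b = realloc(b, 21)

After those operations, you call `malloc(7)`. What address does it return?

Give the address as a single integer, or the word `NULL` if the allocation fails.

Answer: 21

Derivation:
Op 1: a = malloc(6) -> a = 0; heap: [0-5 ALLOC][6-56 FREE]
Op 2: free(a) -> (freed a); heap: [0-56 FREE]
Op 3: b = malloc(4) -> b = 0; heap: [0-3 ALLOC][4-56 FREE]
Op 4: b = realloc(b, 15) -> b = 0; heap: [0-14 ALLOC][15-56 FREE]
Op 5: b = realloc(b, 21) -> b = 0; heap: [0-20 ALLOC][21-56 FREE]
malloc(7): first-fit scan over [0-20 ALLOC][21-56 FREE] -> 21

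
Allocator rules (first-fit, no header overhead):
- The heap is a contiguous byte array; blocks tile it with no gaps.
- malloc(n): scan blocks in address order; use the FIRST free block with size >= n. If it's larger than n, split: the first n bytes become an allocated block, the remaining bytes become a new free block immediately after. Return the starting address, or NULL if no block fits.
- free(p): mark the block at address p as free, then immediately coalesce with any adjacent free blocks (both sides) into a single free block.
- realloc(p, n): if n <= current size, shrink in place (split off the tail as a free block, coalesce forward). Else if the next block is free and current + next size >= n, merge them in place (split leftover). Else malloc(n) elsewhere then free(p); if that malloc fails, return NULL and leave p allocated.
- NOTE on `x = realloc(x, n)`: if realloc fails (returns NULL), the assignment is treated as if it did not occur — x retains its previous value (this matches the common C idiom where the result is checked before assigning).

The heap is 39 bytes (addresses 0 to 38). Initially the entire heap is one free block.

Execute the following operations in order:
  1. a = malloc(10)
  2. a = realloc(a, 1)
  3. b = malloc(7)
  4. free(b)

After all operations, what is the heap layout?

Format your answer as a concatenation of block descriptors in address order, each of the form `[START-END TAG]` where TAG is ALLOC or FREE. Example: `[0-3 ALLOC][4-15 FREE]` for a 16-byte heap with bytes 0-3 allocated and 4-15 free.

Op 1: a = malloc(10) -> a = 0; heap: [0-9 ALLOC][10-38 FREE]
Op 2: a = realloc(a, 1) -> a = 0; heap: [0-0 ALLOC][1-38 FREE]
Op 3: b = malloc(7) -> b = 1; heap: [0-0 ALLOC][1-7 ALLOC][8-38 FREE]
Op 4: free(b) -> (freed b); heap: [0-0 ALLOC][1-38 FREE]

Answer: [0-0 ALLOC][1-38 FREE]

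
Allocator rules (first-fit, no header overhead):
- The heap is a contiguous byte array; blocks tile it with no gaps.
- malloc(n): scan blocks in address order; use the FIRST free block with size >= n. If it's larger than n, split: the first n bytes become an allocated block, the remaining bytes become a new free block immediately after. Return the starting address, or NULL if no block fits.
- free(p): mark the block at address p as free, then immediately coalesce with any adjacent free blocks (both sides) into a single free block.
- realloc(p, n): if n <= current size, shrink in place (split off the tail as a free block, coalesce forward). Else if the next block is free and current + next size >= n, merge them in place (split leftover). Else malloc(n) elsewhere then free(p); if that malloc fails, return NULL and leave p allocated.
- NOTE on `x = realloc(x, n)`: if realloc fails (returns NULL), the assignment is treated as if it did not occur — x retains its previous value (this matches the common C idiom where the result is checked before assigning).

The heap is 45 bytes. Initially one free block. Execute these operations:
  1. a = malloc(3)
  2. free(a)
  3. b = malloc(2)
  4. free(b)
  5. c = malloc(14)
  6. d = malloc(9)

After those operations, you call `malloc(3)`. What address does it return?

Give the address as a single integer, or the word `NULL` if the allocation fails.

Answer: 23

Derivation:
Op 1: a = malloc(3) -> a = 0; heap: [0-2 ALLOC][3-44 FREE]
Op 2: free(a) -> (freed a); heap: [0-44 FREE]
Op 3: b = malloc(2) -> b = 0; heap: [0-1 ALLOC][2-44 FREE]
Op 4: free(b) -> (freed b); heap: [0-44 FREE]
Op 5: c = malloc(14) -> c = 0; heap: [0-13 ALLOC][14-44 FREE]
Op 6: d = malloc(9) -> d = 14; heap: [0-13 ALLOC][14-22 ALLOC][23-44 FREE]
malloc(3): first-fit scan over [0-13 ALLOC][14-22 ALLOC][23-44 FREE] -> 23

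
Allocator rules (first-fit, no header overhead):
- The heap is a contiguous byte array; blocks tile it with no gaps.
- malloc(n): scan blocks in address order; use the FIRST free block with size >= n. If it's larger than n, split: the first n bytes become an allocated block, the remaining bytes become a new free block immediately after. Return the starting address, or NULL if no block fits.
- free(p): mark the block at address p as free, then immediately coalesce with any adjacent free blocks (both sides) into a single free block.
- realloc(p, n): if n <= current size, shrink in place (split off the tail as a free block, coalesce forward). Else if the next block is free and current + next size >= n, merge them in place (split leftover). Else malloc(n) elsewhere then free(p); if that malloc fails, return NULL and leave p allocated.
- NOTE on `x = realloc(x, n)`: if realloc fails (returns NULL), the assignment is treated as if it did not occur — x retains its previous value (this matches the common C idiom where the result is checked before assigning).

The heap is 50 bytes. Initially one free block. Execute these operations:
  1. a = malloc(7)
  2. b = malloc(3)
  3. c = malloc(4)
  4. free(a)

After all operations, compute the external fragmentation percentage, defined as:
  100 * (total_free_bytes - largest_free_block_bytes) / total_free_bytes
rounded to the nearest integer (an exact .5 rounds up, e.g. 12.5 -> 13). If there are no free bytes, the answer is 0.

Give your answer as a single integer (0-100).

Answer: 16

Derivation:
Op 1: a = malloc(7) -> a = 0; heap: [0-6 ALLOC][7-49 FREE]
Op 2: b = malloc(3) -> b = 7; heap: [0-6 ALLOC][7-9 ALLOC][10-49 FREE]
Op 3: c = malloc(4) -> c = 10; heap: [0-6 ALLOC][7-9 ALLOC][10-13 ALLOC][14-49 FREE]
Op 4: free(a) -> (freed a); heap: [0-6 FREE][7-9 ALLOC][10-13 ALLOC][14-49 FREE]
Free blocks: [7 36] total_free=43 largest=36 -> 100*(43-36)/43 = 700/43 ≈ 16.279 -> rounds to 16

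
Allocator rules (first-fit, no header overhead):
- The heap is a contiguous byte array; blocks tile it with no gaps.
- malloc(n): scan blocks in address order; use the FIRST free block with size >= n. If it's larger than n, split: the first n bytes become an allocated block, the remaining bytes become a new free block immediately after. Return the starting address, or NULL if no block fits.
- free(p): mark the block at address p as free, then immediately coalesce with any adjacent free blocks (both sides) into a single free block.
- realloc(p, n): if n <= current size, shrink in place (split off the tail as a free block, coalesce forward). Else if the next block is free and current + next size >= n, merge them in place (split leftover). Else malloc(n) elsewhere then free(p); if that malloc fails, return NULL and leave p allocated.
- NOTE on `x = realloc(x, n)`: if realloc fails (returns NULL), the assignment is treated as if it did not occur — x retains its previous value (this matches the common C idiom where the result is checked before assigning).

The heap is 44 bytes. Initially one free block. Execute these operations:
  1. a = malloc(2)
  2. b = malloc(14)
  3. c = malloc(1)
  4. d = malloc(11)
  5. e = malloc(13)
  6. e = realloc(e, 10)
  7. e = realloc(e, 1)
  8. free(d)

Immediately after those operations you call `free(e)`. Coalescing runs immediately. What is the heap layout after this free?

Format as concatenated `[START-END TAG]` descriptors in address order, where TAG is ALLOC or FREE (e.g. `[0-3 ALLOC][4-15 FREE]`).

Op 1: a = malloc(2) -> a = 0; heap: [0-1 ALLOC][2-43 FREE]
Op 2: b = malloc(14) -> b = 2; heap: [0-1 ALLOC][2-15 ALLOC][16-43 FREE]
Op 3: c = malloc(1) -> c = 16; heap: [0-1 ALLOC][2-15 ALLOC][16-16 ALLOC][17-43 FREE]
Op 4: d = malloc(11) -> d = 17; heap: [0-1 ALLOC][2-15 ALLOC][16-16 ALLOC][17-27 ALLOC][28-43 FREE]
Op 5: e = malloc(13) -> e = 28; heap: [0-1 ALLOC][2-15 ALLOC][16-16 ALLOC][17-27 ALLOC][28-40 ALLOC][41-43 FREE]
Op 6: e = realloc(e, 10) -> e = 28; heap: [0-1 ALLOC][2-15 ALLOC][16-16 ALLOC][17-27 ALLOC][28-37 ALLOC][38-43 FREE]
Op 7: e = realloc(e, 1) -> e = 28; heap: [0-1 ALLOC][2-15 ALLOC][16-16 ALLOC][17-27 ALLOC][28-28 ALLOC][29-43 FREE]
Op 8: free(d) -> (freed d); heap: [0-1 ALLOC][2-15 ALLOC][16-16 ALLOC][17-27 FREE][28-28 ALLOC][29-43 FREE]
free(e): e = 28 -> block [28-28 ALLOC]; mark free, coalesce with adjacent free neighbors -> [0-1 ALLOC][2-15 ALLOC][16-16 ALLOC][17-43 FREE]

Answer: [0-1 ALLOC][2-15 ALLOC][16-16 ALLOC][17-43 FREE]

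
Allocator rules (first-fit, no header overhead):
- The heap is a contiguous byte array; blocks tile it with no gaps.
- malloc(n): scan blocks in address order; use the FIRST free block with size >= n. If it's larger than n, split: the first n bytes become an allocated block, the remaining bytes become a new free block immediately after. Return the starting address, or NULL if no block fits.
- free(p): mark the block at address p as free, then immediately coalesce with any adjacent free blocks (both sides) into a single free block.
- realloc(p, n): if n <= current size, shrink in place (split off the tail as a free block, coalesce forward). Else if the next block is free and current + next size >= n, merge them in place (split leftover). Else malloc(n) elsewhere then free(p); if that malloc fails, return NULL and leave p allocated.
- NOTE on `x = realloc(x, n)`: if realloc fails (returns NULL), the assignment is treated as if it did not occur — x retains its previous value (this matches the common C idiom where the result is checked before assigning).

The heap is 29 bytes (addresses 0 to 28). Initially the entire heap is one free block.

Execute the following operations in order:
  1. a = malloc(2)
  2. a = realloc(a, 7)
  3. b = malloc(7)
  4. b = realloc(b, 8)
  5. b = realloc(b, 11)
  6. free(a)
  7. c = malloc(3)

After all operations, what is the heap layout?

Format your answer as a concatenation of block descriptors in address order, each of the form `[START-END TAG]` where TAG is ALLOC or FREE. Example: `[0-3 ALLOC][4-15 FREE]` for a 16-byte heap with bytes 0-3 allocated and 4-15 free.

Answer: [0-2 ALLOC][3-6 FREE][7-17 ALLOC][18-28 FREE]

Derivation:
Op 1: a = malloc(2) -> a = 0; heap: [0-1 ALLOC][2-28 FREE]
Op 2: a = realloc(a, 7) -> a = 0; heap: [0-6 ALLOC][7-28 FREE]
Op 3: b = malloc(7) -> b = 7; heap: [0-6 ALLOC][7-13 ALLOC][14-28 FREE]
Op 4: b = realloc(b, 8) -> b = 7; heap: [0-6 ALLOC][7-14 ALLOC][15-28 FREE]
Op 5: b = realloc(b, 11) -> b = 7; heap: [0-6 ALLOC][7-17 ALLOC][18-28 FREE]
Op 6: free(a) -> (freed a); heap: [0-6 FREE][7-17 ALLOC][18-28 FREE]
Op 7: c = malloc(3) -> c = 0; heap: [0-2 ALLOC][3-6 FREE][7-17 ALLOC][18-28 FREE]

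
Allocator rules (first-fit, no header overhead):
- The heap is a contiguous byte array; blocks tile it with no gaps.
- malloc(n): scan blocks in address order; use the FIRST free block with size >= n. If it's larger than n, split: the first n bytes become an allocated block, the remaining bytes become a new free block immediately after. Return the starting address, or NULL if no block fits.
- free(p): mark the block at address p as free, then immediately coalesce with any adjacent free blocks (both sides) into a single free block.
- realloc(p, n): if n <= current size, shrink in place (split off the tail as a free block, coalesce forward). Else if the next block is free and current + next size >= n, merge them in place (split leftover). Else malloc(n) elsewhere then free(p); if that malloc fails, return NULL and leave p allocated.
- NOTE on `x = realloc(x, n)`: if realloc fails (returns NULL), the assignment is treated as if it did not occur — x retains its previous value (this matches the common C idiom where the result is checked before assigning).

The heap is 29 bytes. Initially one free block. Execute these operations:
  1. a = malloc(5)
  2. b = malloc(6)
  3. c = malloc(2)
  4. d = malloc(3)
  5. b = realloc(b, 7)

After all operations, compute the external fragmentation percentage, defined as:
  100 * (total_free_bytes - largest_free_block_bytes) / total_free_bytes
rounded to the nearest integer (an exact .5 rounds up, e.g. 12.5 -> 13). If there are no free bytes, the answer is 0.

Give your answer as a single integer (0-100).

Op 1: a = malloc(5) -> a = 0; heap: [0-4 ALLOC][5-28 FREE]
Op 2: b = malloc(6) -> b = 5; heap: [0-4 ALLOC][5-10 ALLOC][11-28 FREE]
Op 3: c = malloc(2) -> c = 11; heap: [0-4 ALLOC][5-10 ALLOC][11-12 ALLOC][13-28 FREE]
Op 4: d = malloc(3) -> d = 13; heap: [0-4 ALLOC][5-10 ALLOC][11-12 ALLOC][13-15 ALLOC][16-28 FREE]
Op 5: b = realloc(b, 7) -> b = 16; heap: [0-4 ALLOC][5-10 FREE][11-12 ALLOC][13-15 ALLOC][16-22 ALLOC][23-28 FREE]
Free blocks: [6 6] total_free=12 largest=6 -> 100*(12-6)/12 = 600/12 = 50

Answer: 50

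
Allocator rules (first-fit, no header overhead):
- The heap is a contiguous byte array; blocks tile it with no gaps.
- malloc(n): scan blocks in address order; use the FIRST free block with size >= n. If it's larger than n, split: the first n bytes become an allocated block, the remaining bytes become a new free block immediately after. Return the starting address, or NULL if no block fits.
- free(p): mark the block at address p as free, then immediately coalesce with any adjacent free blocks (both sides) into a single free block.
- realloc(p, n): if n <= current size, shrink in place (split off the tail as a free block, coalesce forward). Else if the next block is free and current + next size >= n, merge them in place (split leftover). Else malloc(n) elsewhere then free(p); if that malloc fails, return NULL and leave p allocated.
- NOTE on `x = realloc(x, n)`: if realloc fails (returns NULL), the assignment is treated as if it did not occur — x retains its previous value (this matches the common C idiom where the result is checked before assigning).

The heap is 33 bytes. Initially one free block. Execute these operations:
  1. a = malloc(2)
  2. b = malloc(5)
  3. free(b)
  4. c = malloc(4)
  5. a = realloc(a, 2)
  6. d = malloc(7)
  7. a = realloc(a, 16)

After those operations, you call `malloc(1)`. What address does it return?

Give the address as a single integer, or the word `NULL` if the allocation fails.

Op 1: a = malloc(2) -> a = 0; heap: [0-1 ALLOC][2-32 FREE]
Op 2: b = malloc(5) -> b = 2; heap: [0-1 ALLOC][2-6 ALLOC][7-32 FREE]
Op 3: free(b) -> (freed b); heap: [0-1 ALLOC][2-32 FREE]
Op 4: c = malloc(4) -> c = 2; heap: [0-1 ALLOC][2-5 ALLOC][6-32 FREE]
Op 5: a = realloc(a, 2) -> a = 0; heap: [0-1 ALLOC][2-5 ALLOC][6-32 FREE]
Op 6: d = malloc(7) -> d = 6; heap: [0-1 ALLOC][2-5 ALLOC][6-12 ALLOC][13-32 FREE]
Op 7: a = realloc(a, 16) -> a = 13; heap: [0-1 FREE][2-5 ALLOC][6-12 ALLOC][13-28 ALLOC][29-32 FREE]
malloc(1): first-fit scan over [0-1 FREE][2-5 ALLOC][6-12 ALLOC][13-28 ALLOC][29-32 FREE] -> 0

Answer: 0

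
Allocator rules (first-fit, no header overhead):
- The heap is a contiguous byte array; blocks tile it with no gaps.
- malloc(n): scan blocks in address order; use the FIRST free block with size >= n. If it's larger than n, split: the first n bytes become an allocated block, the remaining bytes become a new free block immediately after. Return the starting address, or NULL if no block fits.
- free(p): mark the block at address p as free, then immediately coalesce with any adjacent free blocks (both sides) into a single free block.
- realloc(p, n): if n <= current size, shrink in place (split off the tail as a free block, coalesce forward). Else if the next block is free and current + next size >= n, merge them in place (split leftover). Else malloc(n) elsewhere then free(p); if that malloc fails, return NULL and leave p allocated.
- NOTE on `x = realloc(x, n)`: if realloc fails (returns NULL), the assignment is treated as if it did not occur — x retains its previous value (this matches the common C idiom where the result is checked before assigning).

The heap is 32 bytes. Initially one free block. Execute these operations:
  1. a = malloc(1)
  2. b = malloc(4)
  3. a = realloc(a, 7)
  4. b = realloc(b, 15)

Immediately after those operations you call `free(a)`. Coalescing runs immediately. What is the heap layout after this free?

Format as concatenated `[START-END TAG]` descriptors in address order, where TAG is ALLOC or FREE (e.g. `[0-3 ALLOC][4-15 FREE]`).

Op 1: a = malloc(1) -> a = 0; heap: [0-0 ALLOC][1-31 FREE]
Op 2: b = malloc(4) -> b = 1; heap: [0-0 ALLOC][1-4 ALLOC][5-31 FREE]
Op 3: a = realloc(a, 7) -> a = 5; heap: [0-0 FREE][1-4 ALLOC][5-11 ALLOC][12-31 FREE]
Op 4: b = realloc(b, 15) -> b = 12; heap: [0-4 FREE][5-11 ALLOC][12-26 ALLOC][27-31 FREE]
free(a): a = 5 -> block [5-11 ALLOC]; mark free, coalesce with adjacent free neighbors -> [0-11 FREE][12-26 ALLOC][27-31 FREE]

Answer: [0-11 FREE][12-26 ALLOC][27-31 FREE]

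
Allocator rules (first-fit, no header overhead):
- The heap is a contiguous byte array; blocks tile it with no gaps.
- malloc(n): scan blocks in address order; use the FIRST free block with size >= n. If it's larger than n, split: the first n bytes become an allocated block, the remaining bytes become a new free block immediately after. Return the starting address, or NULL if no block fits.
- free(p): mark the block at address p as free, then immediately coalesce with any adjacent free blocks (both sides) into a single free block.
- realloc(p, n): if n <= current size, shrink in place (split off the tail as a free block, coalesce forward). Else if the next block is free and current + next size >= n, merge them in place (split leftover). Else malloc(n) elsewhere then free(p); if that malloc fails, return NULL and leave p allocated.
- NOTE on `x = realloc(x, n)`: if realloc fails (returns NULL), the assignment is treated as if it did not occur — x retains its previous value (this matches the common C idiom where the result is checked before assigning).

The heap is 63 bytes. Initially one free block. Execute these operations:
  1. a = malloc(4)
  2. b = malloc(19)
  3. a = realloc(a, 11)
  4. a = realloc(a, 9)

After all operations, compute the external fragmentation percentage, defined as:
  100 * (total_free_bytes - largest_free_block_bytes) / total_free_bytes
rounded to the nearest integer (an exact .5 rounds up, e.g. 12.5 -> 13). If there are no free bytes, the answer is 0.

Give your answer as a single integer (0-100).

Answer: 11

Derivation:
Op 1: a = malloc(4) -> a = 0; heap: [0-3 ALLOC][4-62 FREE]
Op 2: b = malloc(19) -> b = 4; heap: [0-3 ALLOC][4-22 ALLOC][23-62 FREE]
Op 3: a = realloc(a, 11) -> a = 23; heap: [0-3 FREE][4-22 ALLOC][23-33 ALLOC][34-62 FREE]
Op 4: a = realloc(a, 9) -> a = 23; heap: [0-3 FREE][4-22 ALLOC][23-31 ALLOC][32-62 FREE]
Free blocks: [4 31] total_free=35 largest=31 -> 100*(35-31)/35 = 400/35 ≈ 11.429 -> rounds to 11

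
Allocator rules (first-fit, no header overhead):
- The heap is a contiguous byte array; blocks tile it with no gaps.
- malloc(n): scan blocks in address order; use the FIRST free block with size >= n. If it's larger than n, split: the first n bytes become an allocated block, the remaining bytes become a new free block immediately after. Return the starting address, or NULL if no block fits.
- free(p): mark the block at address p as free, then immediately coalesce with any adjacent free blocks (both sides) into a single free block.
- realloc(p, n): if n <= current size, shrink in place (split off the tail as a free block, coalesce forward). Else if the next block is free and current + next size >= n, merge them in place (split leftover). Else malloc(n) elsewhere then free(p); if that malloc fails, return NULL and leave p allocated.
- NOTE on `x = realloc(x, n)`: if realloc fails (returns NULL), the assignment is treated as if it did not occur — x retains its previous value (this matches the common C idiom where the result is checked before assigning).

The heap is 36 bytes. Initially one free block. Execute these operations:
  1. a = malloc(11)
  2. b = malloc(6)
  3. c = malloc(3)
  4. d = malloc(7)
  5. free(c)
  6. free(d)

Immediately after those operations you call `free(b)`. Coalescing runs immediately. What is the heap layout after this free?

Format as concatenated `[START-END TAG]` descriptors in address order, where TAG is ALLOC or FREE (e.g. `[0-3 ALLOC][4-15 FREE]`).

Answer: [0-10 ALLOC][11-35 FREE]

Derivation:
Op 1: a = malloc(11) -> a = 0; heap: [0-10 ALLOC][11-35 FREE]
Op 2: b = malloc(6) -> b = 11; heap: [0-10 ALLOC][11-16 ALLOC][17-35 FREE]
Op 3: c = malloc(3) -> c = 17; heap: [0-10 ALLOC][11-16 ALLOC][17-19 ALLOC][20-35 FREE]
Op 4: d = malloc(7) -> d = 20; heap: [0-10 ALLOC][11-16 ALLOC][17-19 ALLOC][20-26 ALLOC][27-35 FREE]
Op 5: free(c) -> (freed c); heap: [0-10 ALLOC][11-16 ALLOC][17-19 FREE][20-26 ALLOC][27-35 FREE]
Op 6: free(d) -> (freed d); heap: [0-10 ALLOC][11-16 ALLOC][17-35 FREE]
free(b): b = 11 -> block [11-16 ALLOC]; mark free, coalesce with adjacent free neighbors -> [0-10 ALLOC][11-35 FREE]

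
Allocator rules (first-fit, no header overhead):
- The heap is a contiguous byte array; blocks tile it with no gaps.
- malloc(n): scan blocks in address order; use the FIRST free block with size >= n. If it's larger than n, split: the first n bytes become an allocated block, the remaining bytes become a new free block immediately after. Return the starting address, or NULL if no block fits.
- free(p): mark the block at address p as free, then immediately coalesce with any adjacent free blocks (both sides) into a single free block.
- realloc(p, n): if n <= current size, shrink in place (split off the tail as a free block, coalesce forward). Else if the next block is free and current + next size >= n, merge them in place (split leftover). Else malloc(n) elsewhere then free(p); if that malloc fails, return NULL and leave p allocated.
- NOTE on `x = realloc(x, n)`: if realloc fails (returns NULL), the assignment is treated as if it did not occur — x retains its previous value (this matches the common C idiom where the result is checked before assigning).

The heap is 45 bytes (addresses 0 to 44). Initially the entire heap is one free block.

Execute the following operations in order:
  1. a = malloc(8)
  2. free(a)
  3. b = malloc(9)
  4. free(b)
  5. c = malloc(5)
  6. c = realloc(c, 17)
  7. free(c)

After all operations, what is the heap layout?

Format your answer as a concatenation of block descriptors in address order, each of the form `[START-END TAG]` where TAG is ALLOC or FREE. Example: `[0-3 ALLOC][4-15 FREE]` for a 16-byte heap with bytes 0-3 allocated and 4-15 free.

Answer: [0-44 FREE]

Derivation:
Op 1: a = malloc(8) -> a = 0; heap: [0-7 ALLOC][8-44 FREE]
Op 2: free(a) -> (freed a); heap: [0-44 FREE]
Op 3: b = malloc(9) -> b = 0; heap: [0-8 ALLOC][9-44 FREE]
Op 4: free(b) -> (freed b); heap: [0-44 FREE]
Op 5: c = malloc(5) -> c = 0; heap: [0-4 ALLOC][5-44 FREE]
Op 6: c = realloc(c, 17) -> c = 0; heap: [0-16 ALLOC][17-44 FREE]
Op 7: free(c) -> (freed c); heap: [0-44 FREE]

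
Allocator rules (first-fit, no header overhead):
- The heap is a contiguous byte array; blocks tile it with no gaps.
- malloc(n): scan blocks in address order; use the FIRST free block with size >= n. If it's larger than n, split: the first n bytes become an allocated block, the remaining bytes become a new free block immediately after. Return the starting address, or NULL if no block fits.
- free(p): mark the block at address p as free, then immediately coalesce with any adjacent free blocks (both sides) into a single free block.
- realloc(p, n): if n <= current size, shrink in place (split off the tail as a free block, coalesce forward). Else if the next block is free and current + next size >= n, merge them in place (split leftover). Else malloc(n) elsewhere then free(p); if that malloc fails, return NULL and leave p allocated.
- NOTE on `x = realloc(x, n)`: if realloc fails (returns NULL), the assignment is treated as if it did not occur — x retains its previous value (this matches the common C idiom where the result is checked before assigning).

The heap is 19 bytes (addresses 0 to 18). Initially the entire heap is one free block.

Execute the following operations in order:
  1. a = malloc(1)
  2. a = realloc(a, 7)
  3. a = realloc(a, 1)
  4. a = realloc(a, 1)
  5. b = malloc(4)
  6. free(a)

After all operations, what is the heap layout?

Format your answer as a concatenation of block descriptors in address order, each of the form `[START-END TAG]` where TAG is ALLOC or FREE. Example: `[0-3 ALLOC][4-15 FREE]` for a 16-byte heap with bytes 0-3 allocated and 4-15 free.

Answer: [0-0 FREE][1-4 ALLOC][5-18 FREE]

Derivation:
Op 1: a = malloc(1) -> a = 0; heap: [0-0 ALLOC][1-18 FREE]
Op 2: a = realloc(a, 7) -> a = 0; heap: [0-6 ALLOC][7-18 FREE]
Op 3: a = realloc(a, 1) -> a = 0; heap: [0-0 ALLOC][1-18 FREE]
Op 4: a = realloc(a, 1) -> a = 0; heap: [0-0 ALLOC][1-18 FREE]
Op 5: b = malloc(4) -> b = 1; heap: [0-0 ALLOC][1-4 ALLOC][5-18 FREE]
Op 6: free(a) -> (freed a); heap: [0-0 FREE][1-4 ALLOC][5-18 FREE]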